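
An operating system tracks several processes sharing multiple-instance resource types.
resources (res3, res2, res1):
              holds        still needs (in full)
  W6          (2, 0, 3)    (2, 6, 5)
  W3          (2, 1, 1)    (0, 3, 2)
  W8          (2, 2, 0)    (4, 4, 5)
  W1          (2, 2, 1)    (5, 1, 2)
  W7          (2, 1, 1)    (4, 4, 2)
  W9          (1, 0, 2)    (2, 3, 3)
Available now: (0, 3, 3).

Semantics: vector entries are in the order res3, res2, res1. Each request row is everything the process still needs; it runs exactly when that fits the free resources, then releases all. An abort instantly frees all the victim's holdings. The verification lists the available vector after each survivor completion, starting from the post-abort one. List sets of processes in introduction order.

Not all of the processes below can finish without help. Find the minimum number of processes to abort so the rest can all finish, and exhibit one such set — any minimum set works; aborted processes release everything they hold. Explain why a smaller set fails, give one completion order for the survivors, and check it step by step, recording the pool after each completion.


Minimum abort set: W1.
Key observation: aborting W1 returns (2, 2, 1), and W6 — hopeless before — runs at step 3 with the returned capacity in the pool.
Minimality: the empty abort set fails — the state is deadlocked as it stands.
The survivors complete as W9, W3, W6, W8, W7. Walking it through (starting from the post-abort pool):
  pool = (2, 5, 4)
  run W9 (needs (2, 3, 3), free (2, 5, 4)); after release of (1, 0, 2) the pool is (3, 5, 6)
  run W3 (needs (0, 3, 2), free (3, 5, 6)); after release of (2, 1, 1) the pool is (5, 6, 7)
  run W6 (needs (2, 6, 5), free (5, 6, 7)); after release of (2, 0, 3) the pool is (7, 6, 10)
  run W8 (needs (4, 4, 5), free (7, 6, 10)); after release of (2, 2, 0) the pool is (9, 8, 10)
  run W7 (needs (4, 4, 2), free (9, 8, 10)); after release of (2, 1, 1) the pool is (11, 9, 11)


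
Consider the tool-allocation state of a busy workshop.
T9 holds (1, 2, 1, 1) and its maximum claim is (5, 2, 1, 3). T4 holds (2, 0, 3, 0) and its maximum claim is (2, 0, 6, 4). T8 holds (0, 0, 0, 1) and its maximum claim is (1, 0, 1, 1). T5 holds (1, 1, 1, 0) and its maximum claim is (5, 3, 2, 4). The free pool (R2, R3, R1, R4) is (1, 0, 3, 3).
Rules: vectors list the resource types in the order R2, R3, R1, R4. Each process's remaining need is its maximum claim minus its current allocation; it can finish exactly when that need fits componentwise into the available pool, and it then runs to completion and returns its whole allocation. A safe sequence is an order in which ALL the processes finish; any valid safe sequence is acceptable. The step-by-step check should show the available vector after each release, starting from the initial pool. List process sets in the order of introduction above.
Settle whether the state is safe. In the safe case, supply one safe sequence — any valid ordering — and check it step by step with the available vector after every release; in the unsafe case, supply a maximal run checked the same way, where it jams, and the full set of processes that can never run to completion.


The state is UNSAFE.
Key observation: no order helps: past T8, T4, the free pool tops out at (3, 0, 6, 4), below what each blocked process needs in R2.
The run T8, T4 cannot be extended any further. Step-by-step check:
  pool = (1, 0, 3, 3)
  T8 needs (1, 0, 1, 0) <= (1, 0, 3, 3) -> finishes; pool += (0, 0, 0, 1) = (1, 0, 3, 4)
  T4 needs (0, 0, 3, 4) <= (1, 0, 3, 4) -> finishes; pool += (2, 0, 3, 0) = (3, 0, 6, 4)
  T9 cannot run: need (4, 0, 0, 2) vs free (3, 0, 6, 4) (insufficient R2)
  T5 cannot run: need (4, 2, 1, 4) vs free (3, 0, 6, 4) (insufficient R2 and R3)
Permanently blocked: T9 and T5.


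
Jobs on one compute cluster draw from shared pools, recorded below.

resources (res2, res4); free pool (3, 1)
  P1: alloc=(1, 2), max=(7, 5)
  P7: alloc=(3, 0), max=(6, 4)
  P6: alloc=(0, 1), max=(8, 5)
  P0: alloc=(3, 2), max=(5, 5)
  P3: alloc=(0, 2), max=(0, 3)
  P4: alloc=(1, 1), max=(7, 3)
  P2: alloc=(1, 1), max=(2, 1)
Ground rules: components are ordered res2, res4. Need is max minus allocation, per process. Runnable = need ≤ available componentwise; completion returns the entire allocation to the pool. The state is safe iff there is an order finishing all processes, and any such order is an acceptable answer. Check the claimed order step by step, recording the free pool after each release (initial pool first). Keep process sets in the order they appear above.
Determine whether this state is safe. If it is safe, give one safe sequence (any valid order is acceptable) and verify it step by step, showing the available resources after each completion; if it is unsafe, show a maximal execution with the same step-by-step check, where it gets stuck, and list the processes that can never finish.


SAFE, for example via the order P3, P0, P7, P1, P2, P6, P4.
Key observation: P3 is the earliest step where a requested resource binds exactly: need (0, 1), pool (3, 1) at its turn.
Walking it through:
  pool = (3, 1)
  P3 needs (0, 1) <= (3, 1) -> finishes; pool += (0, 2) = (3, 3)
  P0 needs (2, 3) <= (3, 3) -> finishes; pool += (3, 2) = (6, 5)
  P7 needs (3, 4) <= (6, 5) -> finishes; pool += (3, 0) = (9, 5)
  P1 needs (6, 3) <= (9, 5) -> finishes; pool += (1, 2) = (10, 7)
  P2 needs (1, 0) <= (10, 7) -> finishes; pool += (1, 1) = (11, 8)
  P6 needs (8, 4) <= (11, 8) -> finishes; pool += (0, 1) = (11, 9)
  P4 needs (6, 2) <= (11, 9) -> finishes; pool += (1, 1) = (12, 10)


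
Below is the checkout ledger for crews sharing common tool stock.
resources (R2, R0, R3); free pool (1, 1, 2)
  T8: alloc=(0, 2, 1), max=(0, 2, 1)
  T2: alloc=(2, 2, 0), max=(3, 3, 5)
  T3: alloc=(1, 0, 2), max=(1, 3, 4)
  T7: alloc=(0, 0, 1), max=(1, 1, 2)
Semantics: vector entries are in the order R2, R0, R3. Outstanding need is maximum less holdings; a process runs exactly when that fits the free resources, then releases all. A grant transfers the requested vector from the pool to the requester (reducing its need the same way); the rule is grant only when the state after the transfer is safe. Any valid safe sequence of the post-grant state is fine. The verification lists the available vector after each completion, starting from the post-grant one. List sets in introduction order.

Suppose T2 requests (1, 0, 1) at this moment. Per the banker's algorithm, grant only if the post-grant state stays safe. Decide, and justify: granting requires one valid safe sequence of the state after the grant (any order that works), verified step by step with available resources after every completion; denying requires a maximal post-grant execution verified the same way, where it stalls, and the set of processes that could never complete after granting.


GRANT. The post-grant state is safe; one safe sequence: T8, T3, T2, T7.
Key observation: after the grant the pool drops to (0, 1, 1), which still lets T8 finish first and unwind the rest.
Verifying the post-grant state step by step:
  pool = (0, 1, 1)
  T8: need (0, 0, 0) fits (0, 1, 1); releases (0, 2, 1), pool now (0, 3, 2)
  T3: need (0, 3, 2) fits (0, 3, 2); releases (1, 0, 2), pool now (1, 3, 4)
  T2: need (0, 1, 4) fits (1, 3, 4); releases (3, 2, 1), pool now (4, 5, 5)
  T7: need (1, 1, 1) fits (4, 5, 5); releases (0, 0, 1), pool now (4, 5, 6)


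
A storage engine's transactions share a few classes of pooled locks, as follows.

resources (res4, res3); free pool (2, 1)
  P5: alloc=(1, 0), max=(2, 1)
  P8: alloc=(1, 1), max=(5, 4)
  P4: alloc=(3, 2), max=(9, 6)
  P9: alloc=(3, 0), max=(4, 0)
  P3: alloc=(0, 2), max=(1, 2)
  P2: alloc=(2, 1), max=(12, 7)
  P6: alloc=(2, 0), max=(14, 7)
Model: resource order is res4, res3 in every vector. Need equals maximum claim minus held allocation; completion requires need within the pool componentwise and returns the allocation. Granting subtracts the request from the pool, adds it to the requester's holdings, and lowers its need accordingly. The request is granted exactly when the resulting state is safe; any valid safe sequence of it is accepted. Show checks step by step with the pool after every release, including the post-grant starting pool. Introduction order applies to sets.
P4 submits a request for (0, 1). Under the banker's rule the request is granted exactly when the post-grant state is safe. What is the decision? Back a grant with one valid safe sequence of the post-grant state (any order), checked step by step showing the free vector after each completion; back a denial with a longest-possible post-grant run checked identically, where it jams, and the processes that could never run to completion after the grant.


DENY. Granting would leave the state unsafe.
Key observation: even finishing P3, P5, P9 leaves just (6, 2) free — too little res3 for any of the remaining processes.
On the post-grant state, P3, P5, P9 is a maximal run — nothing extends it. Verifying each step:
  pool = (2, 0)
  run P3 (needs (1, 0), free (2, 0)); after release of (0, 2) the pool is (2, 2)
  run P5 (needs (1, 1), free (2, 2)); after release of (1, 0) the pool is (3, 2)
  run P9 (needs (1, 0), free (3, 2)); after release of (3, 0) the pool is (6, 2)
  P8 still needs (4, 3) but only (6, 2) is free — short on res3
  P4 still needs (6, 3) but only (6, 2) is free — short on res3
  P2 still needs (10, 6) but only (6, 2) is free — short on res4 and res3
  P6 still needs (12, 7) but only (6, 2) is free — short on res4 and res3
Had the request been granted, P8, P4, P2 and P6 could never finish.


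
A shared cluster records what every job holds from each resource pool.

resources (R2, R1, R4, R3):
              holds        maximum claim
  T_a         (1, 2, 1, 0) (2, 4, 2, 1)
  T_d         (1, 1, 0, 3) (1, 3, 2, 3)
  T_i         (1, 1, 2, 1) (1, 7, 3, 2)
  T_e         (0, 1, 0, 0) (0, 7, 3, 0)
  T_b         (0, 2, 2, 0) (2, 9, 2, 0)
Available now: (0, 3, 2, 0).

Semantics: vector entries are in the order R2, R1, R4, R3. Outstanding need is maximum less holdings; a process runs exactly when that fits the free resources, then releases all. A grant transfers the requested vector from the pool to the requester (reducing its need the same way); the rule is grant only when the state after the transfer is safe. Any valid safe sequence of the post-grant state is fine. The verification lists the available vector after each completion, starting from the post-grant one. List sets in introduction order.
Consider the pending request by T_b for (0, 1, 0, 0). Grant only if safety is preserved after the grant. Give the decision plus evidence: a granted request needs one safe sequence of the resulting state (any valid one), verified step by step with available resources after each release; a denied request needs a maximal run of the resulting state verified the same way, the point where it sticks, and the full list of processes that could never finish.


DENY. Granting would leave the state unsafe.
Key observation: T_d, T_a can finish, but then (2, 5, 3, 3) is all there is, and the blocked group's R1 demands exceed it.
On the post-grant state, T_d, T_a is a maximal run — nothing extends it. Walking it through:
  pool = (0, 2, 2, 0)
  T_d: need (0, 2, 2, 0) fits (0, 2, 2, 0); releases (1, 1, 0, 3), pool now (1, 3, 2, 3)
  T_a: need (1, 2, 1, 1) fits (1, 3, 2, 3); releases (1, 2, 1, 0), pool now (2, 5, 3, 3)
  blocked: T_i wants (0, 6, 1, 1), pool (2, 5, 3, 3) — not enough R1
  blocked: T_e wants (0, 6, 3, 0), pool (2, 5, 3, 3) — not enough R1
  blocked: T_b wants (2, 6, 0, 0), pool (2, 5, 3, 3) — not enough R1
Processes that could never finish after the grant: T_i, T_e and T_b.


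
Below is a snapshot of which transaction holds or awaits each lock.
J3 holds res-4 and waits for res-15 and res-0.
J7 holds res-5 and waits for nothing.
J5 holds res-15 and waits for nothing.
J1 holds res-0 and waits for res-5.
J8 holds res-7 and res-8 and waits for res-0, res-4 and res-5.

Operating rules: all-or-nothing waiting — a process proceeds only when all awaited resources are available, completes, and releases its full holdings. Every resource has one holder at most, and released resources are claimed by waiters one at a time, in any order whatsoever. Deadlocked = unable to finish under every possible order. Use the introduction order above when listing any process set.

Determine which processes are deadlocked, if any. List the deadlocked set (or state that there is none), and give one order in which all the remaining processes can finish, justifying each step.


The deadlocked set is empty.
Key observation: there is no circular wait here — follow any chain and it reaches a process that is free to run now.
A valid finishing order for the others: J5, J7, J1, J3, J8.
Verifying each step:
  run J5 (it waits on nothing); releases res-15
  run J7 (it waits on nothing); releases res-5
  J1 waits on res-5 — all released -> runs and releases res-0
  J3 waits on res-15 and res-0 — all released -> runs and releases res-4
  J8 waits on res-0, res-4 and res-5 — all released -> runs and releases res-7 and res-8


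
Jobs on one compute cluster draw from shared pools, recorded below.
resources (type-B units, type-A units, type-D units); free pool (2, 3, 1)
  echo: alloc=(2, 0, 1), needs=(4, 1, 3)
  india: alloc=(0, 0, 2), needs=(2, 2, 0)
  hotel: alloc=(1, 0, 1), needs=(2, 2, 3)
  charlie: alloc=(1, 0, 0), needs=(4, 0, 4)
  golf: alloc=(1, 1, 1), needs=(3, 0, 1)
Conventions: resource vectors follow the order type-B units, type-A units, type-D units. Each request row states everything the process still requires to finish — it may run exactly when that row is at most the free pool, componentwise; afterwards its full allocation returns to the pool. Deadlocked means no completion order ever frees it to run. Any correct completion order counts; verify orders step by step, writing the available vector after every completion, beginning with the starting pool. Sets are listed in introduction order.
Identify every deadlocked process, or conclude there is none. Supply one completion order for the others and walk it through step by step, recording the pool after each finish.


No process is deadlocked.
Key observation: india can run right away; the returned allocation unlocks the remaining processes in turn.
A valid finishing order for the others: india, hotel, golf, charlie, echo. Walking it through:
  pool = (2, 3, 1)
  india: need (2, 2, 0) fits (2, 3, 1); releases (0, 0, 2), pool now (2, 3, 3)
  hotel: need (2, 2, 3) fits (2, 3, 3); releases (1, 0, 1), pool now (3, 3, 4)
  golf: need (3, 0, 1) fits (3, 3, 4); releases (1, 1, 1), pool now (4, 4, 5)
  charlie: need (4, 0, 4) fits (4, 4, 5); releases (1, 0, 0), pool now (5, 4, 5)
  echo: need (4, 1, 3) fits (5, 4, 5); releases (2, 0, 1), pool now (7, 4, 6)


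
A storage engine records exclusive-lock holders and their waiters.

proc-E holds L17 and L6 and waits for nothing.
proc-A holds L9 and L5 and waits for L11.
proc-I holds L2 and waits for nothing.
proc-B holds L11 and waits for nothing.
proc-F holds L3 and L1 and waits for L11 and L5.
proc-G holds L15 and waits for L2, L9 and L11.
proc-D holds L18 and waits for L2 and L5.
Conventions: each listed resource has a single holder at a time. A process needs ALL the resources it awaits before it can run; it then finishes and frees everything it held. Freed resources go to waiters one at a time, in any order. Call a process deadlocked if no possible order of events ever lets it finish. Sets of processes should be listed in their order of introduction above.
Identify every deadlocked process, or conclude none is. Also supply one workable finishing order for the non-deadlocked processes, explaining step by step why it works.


The deadlocked set is empty.
Key observation: the waits form no ring: some process can always run, and its releases unblock the others one by one.
A valid finishing order for the others: proc-B, proc-E, proc-A, proc-I, proc-D, proc-G, proc-F.
Check, step by step:
  run proc-B (it waits on nothing); releases L11
  run proc-E (it waits on nothing); releases L17 and L6
  proc-A: everything it awaited (L11) is free; runs, freeing L9 and L5
  run proc-I (it waits on nothing); releases L2
  proc-D: everything it awaited (L2 and L5) is free; runs, freeing L18
  proc-G: everything it awaited (L2, L9 and L11) is free; runs, freeing L15
  proc-F: everything it awaited (L11 and L5) is free; runs, freeing L3 and L1


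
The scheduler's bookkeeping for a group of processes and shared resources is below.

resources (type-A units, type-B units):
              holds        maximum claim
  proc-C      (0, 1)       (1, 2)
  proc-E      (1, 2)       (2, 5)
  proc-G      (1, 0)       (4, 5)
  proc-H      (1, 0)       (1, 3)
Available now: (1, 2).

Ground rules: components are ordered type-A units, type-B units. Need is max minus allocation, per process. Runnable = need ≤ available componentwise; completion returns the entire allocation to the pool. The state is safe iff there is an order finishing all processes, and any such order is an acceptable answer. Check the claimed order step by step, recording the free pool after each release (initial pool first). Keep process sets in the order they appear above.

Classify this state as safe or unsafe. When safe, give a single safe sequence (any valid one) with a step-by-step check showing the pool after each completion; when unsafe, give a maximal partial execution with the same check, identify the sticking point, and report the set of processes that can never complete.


The state is SAFE; one workable sequence: proc-C, proc-E, proc-H, proc-G.
Key observation: the order's first zero-slack moment is proc-C ((1, 1) needed, (1, 2) free — a requested resource with nothing to spare).
Verifying each step:
  pool = (1, 2)
  run proc-C (needs (1, 1), free (1, 2)); after release of (0, 1) the pool is (1, 3)
  run proc-E (needs (1, 3), free (1, 3)); after release of (1, 2) the pool is (2, 5)
  run proc-H (needs (0, 3), free (2, 5)); after release of (1, 0) the pool is (3, 5)
  run proc-G (needs (3, 5), free (3, 5)); after release of (1, 0) the pool is (4, 5)


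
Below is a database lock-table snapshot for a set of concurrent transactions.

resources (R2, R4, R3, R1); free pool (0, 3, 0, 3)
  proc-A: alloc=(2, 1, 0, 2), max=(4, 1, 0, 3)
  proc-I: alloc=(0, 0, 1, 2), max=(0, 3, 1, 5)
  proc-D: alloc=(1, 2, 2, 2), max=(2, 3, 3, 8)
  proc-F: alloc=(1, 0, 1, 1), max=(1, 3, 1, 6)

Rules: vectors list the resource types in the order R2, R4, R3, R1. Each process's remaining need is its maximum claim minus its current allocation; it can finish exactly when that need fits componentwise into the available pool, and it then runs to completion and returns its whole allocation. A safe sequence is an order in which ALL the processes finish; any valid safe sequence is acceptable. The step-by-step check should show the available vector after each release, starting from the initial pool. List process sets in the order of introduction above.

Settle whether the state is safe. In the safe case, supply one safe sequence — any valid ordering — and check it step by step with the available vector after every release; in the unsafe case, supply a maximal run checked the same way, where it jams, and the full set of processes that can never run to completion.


The state is SAFE; one workable sequence: proc-I, proc-F, proc-D, proc-A.
Key observation: the order's first zero-slack moment is proc-I ((0, 3, 0, 3) needed, (0, 3, 0, 3) free — a requested resource with nothing to spare).
Walking it through:
  pool = (0, 3, 0, 3)
  proc-I: need (0, 3, 0, 3) fits (0, 3, 0, 3); releases (0, 0, 1, 2), pool now (0, 3, 1, 5)
  proc-F: need (0, 3, 0, 5) fits (0, 3, 1, 5); releases (1, 0, 1, 1), pool now (1, 3, 2, 6)
  proc-D: need (1, 1, 1, 6) fits (1, 3, 2, 6); releases (1, 2, 2, 2), pool now (2, 5, 4, 8)
  proc-A: need (2, 0, 0, 1) fits (2, 5, 4, 8); releases (2, 1, 0, 2), pool now (4, 6, 4, 10)


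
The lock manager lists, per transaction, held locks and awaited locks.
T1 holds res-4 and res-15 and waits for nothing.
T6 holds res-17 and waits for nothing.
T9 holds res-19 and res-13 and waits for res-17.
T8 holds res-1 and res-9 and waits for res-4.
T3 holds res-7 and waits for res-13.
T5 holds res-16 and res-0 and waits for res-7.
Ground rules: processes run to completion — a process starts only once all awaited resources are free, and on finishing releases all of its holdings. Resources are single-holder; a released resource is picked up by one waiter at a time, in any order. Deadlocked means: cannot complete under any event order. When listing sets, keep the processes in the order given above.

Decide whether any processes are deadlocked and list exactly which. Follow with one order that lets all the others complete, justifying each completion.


The deadlocked set is empty.
Key observation: no waiting chain loops back on itself — every chain ends at a process that waits on nothing, so everyone eventually runs.
The rest can finish in the order T1, T6, T9, T8, T3, T5.
Step-by-step check:
  run T1 (it waits on nothing); releases res-4 and res-15
  run T6 (it waits on nothing); releases res-17
  run T9 (all its waits — res-17 — are resolved); releases res-19 and res-13
  run T8 (all its waits — res-4 — are resolved); releases res-1 and res-9
  run T3 (all its waits — res-13 — are resolved); releases res-7
  run T5 (all its waits — res-7 — are resolved); releases res-16 and res-0


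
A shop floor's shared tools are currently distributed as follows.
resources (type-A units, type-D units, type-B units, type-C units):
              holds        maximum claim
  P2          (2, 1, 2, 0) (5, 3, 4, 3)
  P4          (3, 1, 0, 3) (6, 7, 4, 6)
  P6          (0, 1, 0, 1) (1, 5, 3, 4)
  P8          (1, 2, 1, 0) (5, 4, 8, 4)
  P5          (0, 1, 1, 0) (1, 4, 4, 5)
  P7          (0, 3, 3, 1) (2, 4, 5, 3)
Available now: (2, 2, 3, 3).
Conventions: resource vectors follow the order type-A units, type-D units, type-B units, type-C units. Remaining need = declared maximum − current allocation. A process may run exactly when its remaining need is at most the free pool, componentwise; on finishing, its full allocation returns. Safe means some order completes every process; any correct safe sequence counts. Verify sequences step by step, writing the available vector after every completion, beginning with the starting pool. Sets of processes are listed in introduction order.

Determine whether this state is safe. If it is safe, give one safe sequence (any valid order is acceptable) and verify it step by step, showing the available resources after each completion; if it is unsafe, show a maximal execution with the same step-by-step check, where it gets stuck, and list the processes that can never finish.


The state is UNSAFE.
Key observation: even finishing P7, P6, P5 leaves just (2, 7, 7, 5) free — too little type-A units for any of the remaining processes.
Going as far as possible: P7, P6, P5; after that, nothing fits. Check, step by step:
  pool = (2, 2, 3, 3)
  P7: need (2, 1, 2, 2) fits (2, 2, 3, 3); releases (0, 3, 3, 1), pool now (2, 5, 6, 4)
  P6: need (1, 4, 3, 3) fits (2, 5, 6, 4); releases (0, 1, 0, 1), pool now (2, 6, 6, 5)
  P5: need (1, 3, 3, 5) fits (2, 6, 6, 5); releases (0, 1, 1, 0), pool now (2, 7, 7, 5)
  P2 cannot run: need (3, 2, 2, 3) vs free (2, 7, 7, 5) (insufficient type-A units)
  P4 cannot run: need (3, 6, 4, 3) vs free (2, 7, 7, 5) (insufficient type-A units)
  P8 cannot run: need (4, 2, 7, 4) vs free (2, 7, 7, 5) (insufficient type-A units)
Never able to finish: P2, P4 and P8.


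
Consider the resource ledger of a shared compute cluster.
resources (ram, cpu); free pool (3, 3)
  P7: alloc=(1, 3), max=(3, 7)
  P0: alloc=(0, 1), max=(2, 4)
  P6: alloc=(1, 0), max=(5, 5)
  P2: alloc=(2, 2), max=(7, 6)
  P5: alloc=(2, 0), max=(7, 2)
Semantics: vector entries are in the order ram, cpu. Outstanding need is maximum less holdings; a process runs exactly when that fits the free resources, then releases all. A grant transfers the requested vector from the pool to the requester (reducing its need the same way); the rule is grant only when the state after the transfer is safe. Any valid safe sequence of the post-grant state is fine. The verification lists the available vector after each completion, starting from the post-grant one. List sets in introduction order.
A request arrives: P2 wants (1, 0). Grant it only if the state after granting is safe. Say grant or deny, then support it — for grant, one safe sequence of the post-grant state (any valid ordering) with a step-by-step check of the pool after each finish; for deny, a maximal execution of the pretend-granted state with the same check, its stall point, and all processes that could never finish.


DENY. Granting would leave the state unsafe.
Key observation: the wall is ram: completing P0, P7 brings the pool only to (3, 7), and all the rest need more.
Pretend the grant happened; the run P0, P7 goes as far as possible. Verifying each step:
  pool = (2, 3)
  P0 needs (2, 3) <= (2, 3) -> finishes; pool += (0, 1) = (2, 4)
  P7 needs (2, 4) <= (2, 4) -> finishes; pool += (1, 3) = (3, 7)
  P6 cannot run: need (4, 5) vs free (3, 7) (insufficient ram)
  P2 cannot run: need (4, 4) vs free (3, 7) (insufficient ram)
  P5 cannot run: need (5, 2) vs free (3, 7) (insufficient ram)
Post-grant, the permanently blocked set is P6, P2 and P5.


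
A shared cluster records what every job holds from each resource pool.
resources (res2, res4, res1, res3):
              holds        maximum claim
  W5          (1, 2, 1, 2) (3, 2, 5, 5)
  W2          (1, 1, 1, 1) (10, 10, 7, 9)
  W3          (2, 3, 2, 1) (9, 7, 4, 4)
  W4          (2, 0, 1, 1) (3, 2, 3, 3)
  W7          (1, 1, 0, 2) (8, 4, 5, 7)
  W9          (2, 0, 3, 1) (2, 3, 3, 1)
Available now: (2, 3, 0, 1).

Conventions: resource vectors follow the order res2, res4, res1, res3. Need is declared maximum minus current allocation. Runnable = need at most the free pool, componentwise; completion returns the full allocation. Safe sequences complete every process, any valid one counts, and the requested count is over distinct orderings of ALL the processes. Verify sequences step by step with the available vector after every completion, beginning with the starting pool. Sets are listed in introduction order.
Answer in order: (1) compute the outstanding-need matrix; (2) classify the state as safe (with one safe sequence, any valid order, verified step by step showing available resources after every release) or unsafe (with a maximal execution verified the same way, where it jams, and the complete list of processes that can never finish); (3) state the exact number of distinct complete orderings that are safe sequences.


(1) Need matrix, components ordered res2, res4, res1, res3:
  W5: (2, 0, 4, 3)
  W2: (9, 9, 6, 8)
  W3: (7, 4, 2, 3)
  W4: (1, 2, 2, 2)
  W7: (7, 3, 5, 5)
  W9: (0, 3, 0, 0)
(2) The state is SAFE; one workable sequence: W9, W4, W5, W3, W7, W2.
Key observation: the first exact fit in this order is W9 — it needs (0, 3, 0, 0) with (2, 3, 0, 1) free, meeting a requested resource to the last unit.
Step-by-step check:
  pool = (2, 3, 0, 1)
  run W9 (needs (0, 3, 0, 0), free (2, 3, 0, 1)); after release of (2, 0, 3, 1) the pool is (4, 3, 3, 2)
  run W4 (needs (1, 2, 2, 2), free (4, 3, 3, 2)); after release of (2, 0, 1, 1) the pool is (6, 3, 4, 3)
  run W5 (needs (2, 0, 4, 3), free (6, 3, 4, 3)); after release of (1, 2, 1, 2) the pool is (7, 5, 5, 5)
  run W3 (needs (7, 4, 2, 3), free (7, 5, 5, 5)); after release of (2, 3, 2, 1) the pool is (9, 8, 7, 6)
  run W7 (needs (7, 3, 5, 5), free (9, 8, 7, 6)); after release of (1, 1, 0, 2) the pool is (10, 9, 7, 8)
  run W2 (needs (9, 9, 6, 8), free (10, 9, 7, 8)); after release of (1, 1, 1, 1) the pool is (11, 10, 8, 9)
(3) The exact count: 2 of the possible complete orderings are safe sequences.


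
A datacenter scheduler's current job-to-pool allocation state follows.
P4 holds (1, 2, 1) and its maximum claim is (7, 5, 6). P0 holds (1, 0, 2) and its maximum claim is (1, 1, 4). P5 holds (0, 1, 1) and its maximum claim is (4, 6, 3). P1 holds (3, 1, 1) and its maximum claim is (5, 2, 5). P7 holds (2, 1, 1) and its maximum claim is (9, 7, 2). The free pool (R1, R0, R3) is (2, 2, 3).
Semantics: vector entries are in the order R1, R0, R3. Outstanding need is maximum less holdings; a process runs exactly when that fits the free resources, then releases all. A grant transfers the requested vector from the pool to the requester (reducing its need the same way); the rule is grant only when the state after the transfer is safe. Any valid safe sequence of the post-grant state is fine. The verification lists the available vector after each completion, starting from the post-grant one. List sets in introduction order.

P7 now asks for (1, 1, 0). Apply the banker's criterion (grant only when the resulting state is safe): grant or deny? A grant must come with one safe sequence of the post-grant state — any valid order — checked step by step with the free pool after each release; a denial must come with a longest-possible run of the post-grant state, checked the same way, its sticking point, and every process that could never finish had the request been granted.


DENY. Granting would leave the state unsafe.
Key observation: after P0, P1 complete, (5, 2, 6) is the best the pool ever gets, yet each leftover process wants more R0.
On the post-grant state, P0, P1 is a maximal run — nothing extends it. Walking it through:
  pool = (1, 1, 3)
  run P0 (needs (0, 1, 2), free (1, 1, 3)); after release of (1, 0, 2) the pool is (2, 1, 5)
  run P1 (needs (2, 1, 4), free (2, 1, 5)); after release of (3, 1, 1) the pool is (5, 2, 6)
  P4 cannot run: need (6, 3, 5) vs free (5, 2, 6) (insufficient R1 and R0)
  P5 cannot run: need (4, 5, 2) vs free (5, 2, 6) (insufficient R0)
  P7 cannot run: need (6, 5, 1) vs free (5, 2, 6) (insufficient R1 and R0)
Processes that could never finish after the grant: P4, P5 and P7.


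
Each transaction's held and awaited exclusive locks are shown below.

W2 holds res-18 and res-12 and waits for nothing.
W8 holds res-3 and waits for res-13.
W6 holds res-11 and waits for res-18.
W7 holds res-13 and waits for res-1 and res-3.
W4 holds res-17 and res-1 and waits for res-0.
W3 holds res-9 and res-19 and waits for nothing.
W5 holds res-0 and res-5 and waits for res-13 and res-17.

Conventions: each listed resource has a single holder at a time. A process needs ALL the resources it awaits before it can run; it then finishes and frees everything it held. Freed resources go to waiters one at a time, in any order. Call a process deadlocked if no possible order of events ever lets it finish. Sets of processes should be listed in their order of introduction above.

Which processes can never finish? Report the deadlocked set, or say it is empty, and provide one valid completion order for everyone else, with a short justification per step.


Deadlocked set: W8, W7, W4 and W5.
Key observation: the waits loop around W8 -> W7 -> W8 with no way out; W4 and W5 are caught in further circular waits.
One completion order for the rest: W3, W2, W6.
Check, step by step:
  W3 waits on nothing -> runs at once and releases res-9 and res-19
  W2 waits on nothing -> runs at once and releases res-18 and res-12
  run W6 (all its waits — res-18 — are resolved); releases res-11


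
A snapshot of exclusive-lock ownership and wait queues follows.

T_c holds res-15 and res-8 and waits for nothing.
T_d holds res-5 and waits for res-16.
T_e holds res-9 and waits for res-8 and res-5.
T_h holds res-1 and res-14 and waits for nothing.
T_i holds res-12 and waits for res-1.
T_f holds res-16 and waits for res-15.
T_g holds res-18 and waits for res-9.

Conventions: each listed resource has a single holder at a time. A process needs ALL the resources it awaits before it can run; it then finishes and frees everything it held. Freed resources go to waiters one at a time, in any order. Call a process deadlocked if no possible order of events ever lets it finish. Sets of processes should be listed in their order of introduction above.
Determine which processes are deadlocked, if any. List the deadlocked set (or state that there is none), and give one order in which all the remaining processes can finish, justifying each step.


No process is deadlocked.
Key observation: every chain of waits terminates; starting from the processes that wait on nothing, all the rest unlock in turn.
One completion order for the rest: T_c, T_f, T_d, T_h, T_e, T_i, T_g.
Walking it through:
  T_c waits on nothing -> runs at once and releases res-15 and res-8
  run T_f (all its waits — res-15 — are resolved); releases res-16
  run T_d (all its waits — res-16 — are resolved); releases res-5
  T_h waits on nothing -> runs at once and releases res-1 and res-14
  run T_e (all its waits — res-8 and res-5 — are resolved); releases res-9
  run T_i (all its waits — res-1 — are resolved); releases res-12
  run T_g (all its waits — res-9 — are resolved); releases res-18


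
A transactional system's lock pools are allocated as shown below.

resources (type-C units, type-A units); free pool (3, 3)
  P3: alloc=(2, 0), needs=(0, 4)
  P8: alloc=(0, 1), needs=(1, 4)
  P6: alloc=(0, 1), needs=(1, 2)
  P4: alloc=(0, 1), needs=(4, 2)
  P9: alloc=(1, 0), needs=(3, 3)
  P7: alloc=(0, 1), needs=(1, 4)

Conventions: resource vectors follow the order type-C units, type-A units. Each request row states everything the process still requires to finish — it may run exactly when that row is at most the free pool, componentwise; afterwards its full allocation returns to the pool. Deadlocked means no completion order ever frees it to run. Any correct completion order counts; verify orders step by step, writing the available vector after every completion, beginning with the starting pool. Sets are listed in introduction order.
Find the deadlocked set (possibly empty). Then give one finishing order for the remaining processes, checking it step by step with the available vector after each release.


The deadlocked set is empty.
Key observation: starting with P6, each completion frees enough for the next — no one is permanently blocked.
One completion order for the rest: P6, P3, P9, P8, P4, P7. Check, step by step:
  pool = (3, 3)
  P6: need (1, 2) fits (3, 3); releases (0, 1), pool now (3, 4)
  P3: need (0, 4) fits (3, 4); releases (2, 0), pool now (5, 4)
  P9: need (3, 3) fits (5, 4); releases (1, 0), pool now (6, 4)
  P8: need (1, 4) fits (6, 4); releases (0, 1), pool now (6, 5)
  P4: need (4, 2) fits (6, 5); releases (0, 1), pool now (6, 6)
  P7: need (1, 4) fits (6, 6); releases (0, 1), pool now (6, 7)


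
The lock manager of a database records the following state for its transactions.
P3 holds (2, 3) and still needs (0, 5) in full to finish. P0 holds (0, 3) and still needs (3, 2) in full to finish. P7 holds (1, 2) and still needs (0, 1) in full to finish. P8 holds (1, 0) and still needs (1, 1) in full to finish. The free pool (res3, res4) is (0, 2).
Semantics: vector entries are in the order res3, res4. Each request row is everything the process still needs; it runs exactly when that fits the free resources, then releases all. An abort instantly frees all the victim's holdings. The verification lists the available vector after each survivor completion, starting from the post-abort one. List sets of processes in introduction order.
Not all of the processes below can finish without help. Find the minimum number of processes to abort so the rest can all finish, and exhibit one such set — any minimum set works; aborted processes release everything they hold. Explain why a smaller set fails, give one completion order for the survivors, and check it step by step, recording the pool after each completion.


The answer: abort P0.
Key observation: aborting P0 returns (0, 3), and P3 — hopeless before — runs at step 1 with the returned capacity in the pool.
No smaller set exists: with zero aborts the deadlock remains.
One survivor order: P3, P8, P7. Walking it through (post-abort pool first):
  pool = (0, 5)
  run P3 (needs (0, 5), free (0, 5)); after release of (2, 3) the pool is (2, 8)
  run P8 (needs (1, 1), free (2, 8)); after release of (1, 0) the pool is (3, 8)
  run P7 (needs (0, 1), free (3, 8)); after release of (1, 2) the pool is (4, 10)


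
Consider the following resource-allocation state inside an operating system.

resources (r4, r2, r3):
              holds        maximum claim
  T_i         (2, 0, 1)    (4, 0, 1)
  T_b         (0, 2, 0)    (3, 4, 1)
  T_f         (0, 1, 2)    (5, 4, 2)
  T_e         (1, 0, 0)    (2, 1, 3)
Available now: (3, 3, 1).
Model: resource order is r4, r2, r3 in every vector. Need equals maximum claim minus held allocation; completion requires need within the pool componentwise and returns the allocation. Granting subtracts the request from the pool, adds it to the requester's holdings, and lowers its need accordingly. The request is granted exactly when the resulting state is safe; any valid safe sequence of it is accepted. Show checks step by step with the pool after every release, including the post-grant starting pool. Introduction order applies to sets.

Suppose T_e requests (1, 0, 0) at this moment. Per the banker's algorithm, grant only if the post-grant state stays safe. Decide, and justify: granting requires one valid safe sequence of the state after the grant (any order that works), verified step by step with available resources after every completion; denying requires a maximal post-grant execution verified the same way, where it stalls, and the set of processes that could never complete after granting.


DENY — the pretend-granted state is unsafe.
Key observation: after T_i, T_b the pool peaks at (4, 5, 2), and each blocked process is short somewhere: T_f on r4; T_e on r3.
After a pretend grant, a maximal execution: T_i, T_b — then nothing else fits. Step-by-step check:
  pool = (2, 3, 1)
  T_i: need (2, 0, 0) fits (2, 3, 1); releases (2, 0, 1), pool now (4, 3, 2)
  T_b: need (3, 2, 1) fits (4, 3, 2); releases (0, 2, 0), pool now (4, 5, 2)
  T_f cannot run: need (5, 3, 0) vs free (4, 5, 2) (insufficient r4)
  T_e cannot run: need (0, 1, 3) vs free (4, 5, 2) (insufficient r3)
Post-grant, the permanently blocked set is T_f and T_e.


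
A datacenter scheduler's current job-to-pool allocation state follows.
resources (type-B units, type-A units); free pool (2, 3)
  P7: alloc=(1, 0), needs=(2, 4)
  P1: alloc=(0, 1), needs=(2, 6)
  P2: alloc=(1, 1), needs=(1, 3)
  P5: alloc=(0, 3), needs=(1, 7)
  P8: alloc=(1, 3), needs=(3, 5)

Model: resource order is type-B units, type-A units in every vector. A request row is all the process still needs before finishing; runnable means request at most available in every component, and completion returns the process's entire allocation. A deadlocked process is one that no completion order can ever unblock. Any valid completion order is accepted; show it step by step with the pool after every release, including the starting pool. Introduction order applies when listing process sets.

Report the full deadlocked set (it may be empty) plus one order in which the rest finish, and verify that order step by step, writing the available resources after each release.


The deadlocked set is P1, P5 and P8.
Key observation: even finishing P2, P7 leaves just (4, 4) free — too little type-A units for any of the remaining processes.
A valid finishing order for the others: P2, P7. Step-by-step check:
  pool = (2, 3)
  run P2 (needs (1, 3), free (2, 3)); after release of (1, 1) the pool is (3, 4)
  run P7 (needs (2, 4), free (3, 4)); after release of (1, 0) the pool is (4, 4)
The blocked processes can never fit:
  blocked: P1 wants (2, 6), pool (4, 4) — not enough type-A units
  blocked: P5 wants (1, 7), pool (4, 4) — not enough type-A units
  blocked: P8 wants (3, 5), pool (4, 4) — not enough type-A units


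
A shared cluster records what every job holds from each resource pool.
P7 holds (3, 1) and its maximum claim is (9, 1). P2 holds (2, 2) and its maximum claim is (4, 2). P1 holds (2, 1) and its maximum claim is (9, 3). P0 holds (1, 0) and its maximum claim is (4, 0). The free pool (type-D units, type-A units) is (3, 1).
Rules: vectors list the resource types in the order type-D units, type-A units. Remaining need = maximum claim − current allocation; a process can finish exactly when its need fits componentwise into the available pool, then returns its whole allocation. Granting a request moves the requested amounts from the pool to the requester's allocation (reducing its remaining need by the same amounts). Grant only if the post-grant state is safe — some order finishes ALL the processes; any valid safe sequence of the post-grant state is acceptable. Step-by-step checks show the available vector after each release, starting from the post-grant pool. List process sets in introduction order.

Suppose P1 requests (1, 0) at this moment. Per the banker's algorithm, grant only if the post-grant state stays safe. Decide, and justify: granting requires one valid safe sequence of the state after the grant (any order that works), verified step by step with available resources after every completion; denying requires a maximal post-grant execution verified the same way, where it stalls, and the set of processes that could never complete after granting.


DENY: after the grant no complete ordering would exist.
Key observation: the pool after P2, P0 is (5, 3); every surviving request exceeds it in type-D units, so progress ends there.
On the post-grant state, P2, P0 is a maximal run — nothing extends it. Walking it through:
  pool = (2, 1)
  P2 needs (2, 0) <= (2, 1) -> finishes; pool += (2, 2) = (4, 3)
  P0 needs (3, 0) <= (4, 3) -> finishes; pool += (1, 0) = (5, 3)
  P7 cannot run: need (6, 0) vs free (5, 3) (insufficient type-D units)
  P1 cannot run: need (6, 2) vs free (5, 3) (insufficient type-D units)
Processes that could never finish after the grant: P7 and P1.
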